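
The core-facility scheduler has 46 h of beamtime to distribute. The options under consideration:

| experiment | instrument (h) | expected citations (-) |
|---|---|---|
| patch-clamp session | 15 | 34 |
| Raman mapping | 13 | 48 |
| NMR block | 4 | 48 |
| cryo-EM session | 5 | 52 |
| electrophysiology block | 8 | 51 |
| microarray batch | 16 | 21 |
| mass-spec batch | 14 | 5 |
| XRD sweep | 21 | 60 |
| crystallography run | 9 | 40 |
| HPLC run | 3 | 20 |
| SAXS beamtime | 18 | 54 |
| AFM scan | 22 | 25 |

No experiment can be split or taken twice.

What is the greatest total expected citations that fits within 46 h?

The ratio ordering already packs tightly: Raman mapping + NMR block + cryo-EM session + electrophysiology block + crystallography run + HPLC run, 42 h, 259.
The spare 4 h is too small for any remaining experiment, and no exchange beats 259.

259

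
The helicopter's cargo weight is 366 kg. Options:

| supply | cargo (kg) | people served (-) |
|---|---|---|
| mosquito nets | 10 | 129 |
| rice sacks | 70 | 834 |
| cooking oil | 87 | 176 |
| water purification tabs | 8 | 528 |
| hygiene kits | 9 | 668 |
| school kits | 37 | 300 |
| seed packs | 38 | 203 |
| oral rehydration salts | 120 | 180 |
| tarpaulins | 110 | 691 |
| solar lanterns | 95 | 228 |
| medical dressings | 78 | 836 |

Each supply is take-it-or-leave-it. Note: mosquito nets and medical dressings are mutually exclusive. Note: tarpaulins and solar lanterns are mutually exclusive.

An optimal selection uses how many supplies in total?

The maximum people served within 366 kg is 4060.
For example rice sacks + water purification tabs + hygiene kits + school kits + seed packs + tarpaulins + medical dressings achieves it, using 350 kg.
Any selection reaching 4060 contains exactly 7 supplies.

7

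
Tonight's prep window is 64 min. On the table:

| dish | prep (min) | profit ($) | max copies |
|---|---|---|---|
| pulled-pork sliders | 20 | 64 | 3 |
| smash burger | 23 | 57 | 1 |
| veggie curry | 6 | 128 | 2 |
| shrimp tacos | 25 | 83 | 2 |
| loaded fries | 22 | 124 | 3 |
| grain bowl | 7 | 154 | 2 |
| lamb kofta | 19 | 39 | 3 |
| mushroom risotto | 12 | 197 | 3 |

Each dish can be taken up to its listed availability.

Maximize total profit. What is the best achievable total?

1155

Ranking by ratio (profit/min): grain bowl 22.00, veggie curry 21.33, mushroom risotto 16.42, loaded fries 5.64.
2×veggie curry + 2×grain bowl + 3×mushroom risotto uses 62 of the 64 min and totals 1155.
That's the maximum — no swap from here does better than 1155.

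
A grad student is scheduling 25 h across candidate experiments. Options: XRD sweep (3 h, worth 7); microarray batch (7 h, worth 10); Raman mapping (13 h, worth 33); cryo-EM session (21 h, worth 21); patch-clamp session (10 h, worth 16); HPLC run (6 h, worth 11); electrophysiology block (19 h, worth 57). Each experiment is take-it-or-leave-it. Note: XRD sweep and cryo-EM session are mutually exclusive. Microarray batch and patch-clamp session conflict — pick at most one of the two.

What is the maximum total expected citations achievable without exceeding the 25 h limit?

The ratio heuristic lands on XRD sweep + electrophysiology block (64) but leaves 3 h idle.
Dropping XRD sweep frees 3 h; slotting in HPLC run (6 h) lifts the total to 68 at 25 h.
An exhaustive check of the 128 subsets confirms 68.

68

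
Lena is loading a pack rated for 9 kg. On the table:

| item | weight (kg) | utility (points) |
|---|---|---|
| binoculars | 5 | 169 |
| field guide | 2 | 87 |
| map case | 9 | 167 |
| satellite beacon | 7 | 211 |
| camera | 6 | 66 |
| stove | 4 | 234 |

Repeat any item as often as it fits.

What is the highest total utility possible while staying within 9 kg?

Taking 2×stove: 8 kg used, 468 in utility.
Nothing else within 9 kg beats 468.

468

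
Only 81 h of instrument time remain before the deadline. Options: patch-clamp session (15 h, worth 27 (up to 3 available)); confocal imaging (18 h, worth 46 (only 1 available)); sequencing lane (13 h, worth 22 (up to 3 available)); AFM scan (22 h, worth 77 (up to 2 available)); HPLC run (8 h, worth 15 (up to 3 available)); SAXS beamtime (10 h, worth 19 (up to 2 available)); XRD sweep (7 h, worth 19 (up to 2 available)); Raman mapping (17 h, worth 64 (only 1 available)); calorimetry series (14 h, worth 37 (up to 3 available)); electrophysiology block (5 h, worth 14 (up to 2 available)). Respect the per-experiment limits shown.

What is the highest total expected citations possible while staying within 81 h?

Density check — Raman mapping 3.76, AFM scan 3.50, electrophysiology block 2.80 are the best per h.
Taking the top-ratio experiments first gives 2×AFM scan + XRD sweep + Raman mapping + 2×electrophysiology block for 265 (78 h).
Replace electrophysiology block with XRD sweep: the trade gains 5 net, giving 270 at 80 h.
No other feasible combination exceeds 270.

270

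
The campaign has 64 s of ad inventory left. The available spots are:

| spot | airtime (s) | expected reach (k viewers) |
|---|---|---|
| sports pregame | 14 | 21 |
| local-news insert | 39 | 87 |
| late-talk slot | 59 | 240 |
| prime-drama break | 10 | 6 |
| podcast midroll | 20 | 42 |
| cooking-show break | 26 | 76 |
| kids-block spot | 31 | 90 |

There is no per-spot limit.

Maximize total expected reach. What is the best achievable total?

Ranking by ratio (expected reach/s): late-talk slot 4.07, cooking-show break 2.92, kids-block spot 2.90, local-news insert 2.23.
The ratio ordering already packs tightly: late-talk slot, 59 s, 240.
The spare 5 s is too small for any remaining spot, and no exchange beats 240.

240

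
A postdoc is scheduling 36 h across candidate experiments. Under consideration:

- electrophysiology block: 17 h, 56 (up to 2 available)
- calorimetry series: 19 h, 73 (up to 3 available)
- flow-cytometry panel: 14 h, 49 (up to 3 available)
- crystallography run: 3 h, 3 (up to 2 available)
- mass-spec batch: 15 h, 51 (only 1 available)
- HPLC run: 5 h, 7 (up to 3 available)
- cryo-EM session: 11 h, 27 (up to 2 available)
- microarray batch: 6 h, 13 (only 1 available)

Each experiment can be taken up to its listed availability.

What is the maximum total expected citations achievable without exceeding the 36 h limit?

Greedy by ratio would take calorimetry series + flow-cytometry panel + crystallography run: 36 h used, total 125.
Replace flow-cytometry panel and crystallography run with electrophysiology block: the trade gains 4 net, giving 129 at 36 h.
Nothing else within 36 h beats 129.

129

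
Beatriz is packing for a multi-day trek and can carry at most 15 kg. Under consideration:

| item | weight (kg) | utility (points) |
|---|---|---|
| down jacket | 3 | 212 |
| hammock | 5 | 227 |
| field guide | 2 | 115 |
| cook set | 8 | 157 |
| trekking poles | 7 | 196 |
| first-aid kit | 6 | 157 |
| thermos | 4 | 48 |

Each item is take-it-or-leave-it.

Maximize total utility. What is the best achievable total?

A density-first pass picks down jacket + hammock + field guide + thermos — 602 at 14 kg.
Replace field guide and thermos with trekking poles: the trade gains 33 net, giving 635 at 15 kg.

635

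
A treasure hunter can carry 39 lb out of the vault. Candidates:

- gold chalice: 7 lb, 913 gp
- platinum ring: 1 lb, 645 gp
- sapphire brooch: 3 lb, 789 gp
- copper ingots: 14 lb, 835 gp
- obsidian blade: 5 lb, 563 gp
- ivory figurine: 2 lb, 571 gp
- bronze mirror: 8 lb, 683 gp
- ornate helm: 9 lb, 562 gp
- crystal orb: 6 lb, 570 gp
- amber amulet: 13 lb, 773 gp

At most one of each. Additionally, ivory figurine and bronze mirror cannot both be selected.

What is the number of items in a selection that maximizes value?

7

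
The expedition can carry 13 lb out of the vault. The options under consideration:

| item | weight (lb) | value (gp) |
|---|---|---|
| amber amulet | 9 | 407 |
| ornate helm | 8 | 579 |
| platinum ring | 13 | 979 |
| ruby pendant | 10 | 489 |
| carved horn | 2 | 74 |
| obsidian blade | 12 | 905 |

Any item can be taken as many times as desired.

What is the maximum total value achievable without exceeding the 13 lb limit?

The ratio heuristic lands on obsidian blade (905) but leaves 1 lb idle.
The 12 lb tied up in obsidian blade is better spent on platinum ring — total rises to 979 (13 lb).
Nothing else within 13 lb beats 979.

979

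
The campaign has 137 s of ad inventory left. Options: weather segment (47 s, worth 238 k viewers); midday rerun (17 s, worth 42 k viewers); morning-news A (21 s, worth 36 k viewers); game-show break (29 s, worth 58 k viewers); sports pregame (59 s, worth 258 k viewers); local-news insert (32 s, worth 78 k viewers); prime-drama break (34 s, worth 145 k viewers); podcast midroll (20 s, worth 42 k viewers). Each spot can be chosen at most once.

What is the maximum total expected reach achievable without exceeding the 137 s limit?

554

Filling by ratio: weather segment + midday rerun + sports pregame for 538, with 14 s left unused.
Replace midday rerun with game-show break: the trade gains 16 net, giving 554 at 135 s.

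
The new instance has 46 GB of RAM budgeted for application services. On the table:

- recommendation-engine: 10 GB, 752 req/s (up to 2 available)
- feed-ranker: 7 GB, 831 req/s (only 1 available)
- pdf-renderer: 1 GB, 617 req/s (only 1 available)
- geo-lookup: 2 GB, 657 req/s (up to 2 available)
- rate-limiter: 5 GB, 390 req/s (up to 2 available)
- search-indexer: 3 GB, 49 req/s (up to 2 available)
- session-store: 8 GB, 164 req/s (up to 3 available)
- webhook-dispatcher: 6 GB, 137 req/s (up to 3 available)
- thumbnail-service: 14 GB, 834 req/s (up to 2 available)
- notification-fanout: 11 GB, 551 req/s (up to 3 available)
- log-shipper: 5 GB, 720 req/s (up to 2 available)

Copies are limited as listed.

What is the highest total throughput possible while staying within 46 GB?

5816

The ratio heuristic lands on recommendation-engine + feed-ranker + pdf-renderer + 2×geo-lookup + 2×rate-limiter + search-indexer + 2×log-shipper (5783) but leaves 1 GB idle.
The 13 GB tied up in recommendation-engine and search-indexer is better spent on thumbnail-service — total rises to 5816 (46 GB).
No other feasible combination exceeds 5816.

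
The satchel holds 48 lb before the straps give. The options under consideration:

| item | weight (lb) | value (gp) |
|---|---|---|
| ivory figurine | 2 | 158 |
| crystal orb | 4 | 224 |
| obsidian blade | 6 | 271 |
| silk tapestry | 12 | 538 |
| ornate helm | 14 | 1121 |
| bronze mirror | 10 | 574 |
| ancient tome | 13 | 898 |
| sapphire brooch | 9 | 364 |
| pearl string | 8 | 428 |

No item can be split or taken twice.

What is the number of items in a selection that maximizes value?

The maximum value within 48 lb is 3179.
One optimal bundle: ivory figurine + ornate helm + bronze mirror + ancient tome + pearl string (47 lb).
All optima have 5 items.

5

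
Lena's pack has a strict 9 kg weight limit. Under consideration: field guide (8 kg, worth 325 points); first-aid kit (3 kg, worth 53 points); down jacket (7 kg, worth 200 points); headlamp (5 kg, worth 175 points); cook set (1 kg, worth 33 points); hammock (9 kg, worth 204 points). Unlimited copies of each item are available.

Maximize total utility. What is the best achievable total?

358

Best packing: field guide + cook set — 9 kg, 358 total.
No other feasible combination exceeds 358.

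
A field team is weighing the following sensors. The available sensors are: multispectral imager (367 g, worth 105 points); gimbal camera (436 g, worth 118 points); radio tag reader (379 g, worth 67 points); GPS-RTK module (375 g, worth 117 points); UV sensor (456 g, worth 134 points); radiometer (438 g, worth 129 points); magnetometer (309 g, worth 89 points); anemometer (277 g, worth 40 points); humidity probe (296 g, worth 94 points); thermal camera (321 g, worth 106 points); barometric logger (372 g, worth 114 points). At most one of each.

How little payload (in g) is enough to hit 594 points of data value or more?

Need the lightest bundle worth ≥ 594.
GPS-RTK module + UV sensor + radiometer + thermal camera + barometric logger: 600 data value at 1962 g.
Below 1962 g the best achievable stays under 594.

1962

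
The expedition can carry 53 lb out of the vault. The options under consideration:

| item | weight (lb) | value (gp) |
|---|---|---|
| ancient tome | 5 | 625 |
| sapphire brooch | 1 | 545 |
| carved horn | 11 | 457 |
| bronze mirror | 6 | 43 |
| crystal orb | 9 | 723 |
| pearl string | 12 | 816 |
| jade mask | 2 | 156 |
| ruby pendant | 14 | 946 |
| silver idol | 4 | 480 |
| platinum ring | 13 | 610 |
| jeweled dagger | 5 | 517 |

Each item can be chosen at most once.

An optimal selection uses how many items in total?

8

The maximum value within 53 lb is 4808.
For example ancient tome + sapphire brooch + crystal orb + pearl string + jade mask + ruby pendant + silver idol + jeweled dagger achieves it, using 52 lb.
Any selection reaching 4808 contains exactly 8 items.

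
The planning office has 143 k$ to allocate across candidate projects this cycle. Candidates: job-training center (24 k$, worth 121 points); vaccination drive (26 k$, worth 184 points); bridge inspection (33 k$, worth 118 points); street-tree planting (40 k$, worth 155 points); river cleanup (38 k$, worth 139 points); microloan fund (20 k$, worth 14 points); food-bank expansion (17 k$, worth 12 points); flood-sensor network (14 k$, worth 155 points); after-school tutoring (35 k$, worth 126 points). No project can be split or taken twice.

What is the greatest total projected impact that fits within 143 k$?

754

Best packing: job-training center + vaccination drive + street-tree planting + river cleanup + flood-sensor network — 142 k$, 754 total.
Next best is job-training center + vaccination drive + street-tree planting + flood-sensor network + after-school tutoring at 741 (139 k$) — short by 13.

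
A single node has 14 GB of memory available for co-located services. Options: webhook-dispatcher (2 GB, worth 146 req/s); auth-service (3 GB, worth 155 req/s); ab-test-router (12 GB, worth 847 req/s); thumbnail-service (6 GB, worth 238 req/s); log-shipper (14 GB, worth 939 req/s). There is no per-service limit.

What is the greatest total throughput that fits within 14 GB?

Taking 7×webhook-dispatcher: 14 GB used, 1022 in throughput.
No other feasible combination exceeds 1022.

1022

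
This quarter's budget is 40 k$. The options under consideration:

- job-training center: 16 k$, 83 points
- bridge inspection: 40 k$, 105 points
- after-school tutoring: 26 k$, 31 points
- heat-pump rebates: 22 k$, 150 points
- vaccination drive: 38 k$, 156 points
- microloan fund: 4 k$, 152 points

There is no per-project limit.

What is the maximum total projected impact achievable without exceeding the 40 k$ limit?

Taking 10×microloan fund: 40 k$ used, 1520 in projected impact.

1520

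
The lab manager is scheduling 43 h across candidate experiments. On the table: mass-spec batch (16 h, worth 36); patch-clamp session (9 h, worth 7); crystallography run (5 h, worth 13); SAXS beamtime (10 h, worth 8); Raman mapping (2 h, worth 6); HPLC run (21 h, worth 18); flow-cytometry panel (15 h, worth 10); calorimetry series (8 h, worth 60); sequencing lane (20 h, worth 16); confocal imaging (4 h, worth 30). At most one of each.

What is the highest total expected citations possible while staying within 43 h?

147

Ranking by ratio (expected citations/h): calorimetry series 7.50, confocal imaging 7.50, Raman mapping 3.00, crystallography run 2.60.
Greedy by ratio would take mass-spec batch + crystallography run + Raman mapping + calorimetry series + confocal imaging: 35 h used, total 145.
Dropping Raman mapping frees 2 h; slotting in SAXS beamtime (10 h) lifts the total to 147 at 43 h.
Runner-up mass-spec batch + patch-clamp session + crystallography run + calorimetry series + confocal imaging tops out at 146.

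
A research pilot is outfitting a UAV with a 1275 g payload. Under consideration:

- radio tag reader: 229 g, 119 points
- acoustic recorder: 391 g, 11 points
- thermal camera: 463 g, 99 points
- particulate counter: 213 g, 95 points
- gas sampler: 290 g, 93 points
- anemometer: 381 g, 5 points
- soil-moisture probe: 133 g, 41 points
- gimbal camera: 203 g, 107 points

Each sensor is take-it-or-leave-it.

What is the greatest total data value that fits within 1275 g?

461

Filling by ratio: radio tag reader + particulate counter + gas sampler + soil-moisture probe + gimbal camera for 455, with 207 g left unused.
Replace gas sampler with thermal camera: the trade gains 6 net, giving 461 at 1241 g.
Next best is radio tag reader + particulate counter + gas sampler + soil-moisture probe + gimbal camera at 455 (1068 g) — short by 6.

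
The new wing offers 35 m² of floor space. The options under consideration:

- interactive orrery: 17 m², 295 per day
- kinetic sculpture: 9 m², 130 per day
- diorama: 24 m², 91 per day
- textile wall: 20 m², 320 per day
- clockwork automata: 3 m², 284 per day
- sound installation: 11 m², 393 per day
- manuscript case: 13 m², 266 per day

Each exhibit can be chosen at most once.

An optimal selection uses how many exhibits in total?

3

Best achievable expected visitors is 997.
textile wall + clockwork automata + sound installation hits 997 at 34 m².
Any selection reaching 997 contains exactly 3 exhibits.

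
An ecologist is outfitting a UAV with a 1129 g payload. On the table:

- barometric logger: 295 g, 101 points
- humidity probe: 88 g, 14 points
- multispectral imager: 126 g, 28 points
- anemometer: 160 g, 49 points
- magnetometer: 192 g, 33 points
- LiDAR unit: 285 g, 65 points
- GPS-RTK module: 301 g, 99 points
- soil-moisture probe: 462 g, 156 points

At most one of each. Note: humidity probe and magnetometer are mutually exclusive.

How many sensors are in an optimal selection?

Optimal total is 356.
One optimal bundle: barometric logger + GPS-RTK module + soil-moisture probe (1058 g).
Every optimal selection uses 3 sensors.

3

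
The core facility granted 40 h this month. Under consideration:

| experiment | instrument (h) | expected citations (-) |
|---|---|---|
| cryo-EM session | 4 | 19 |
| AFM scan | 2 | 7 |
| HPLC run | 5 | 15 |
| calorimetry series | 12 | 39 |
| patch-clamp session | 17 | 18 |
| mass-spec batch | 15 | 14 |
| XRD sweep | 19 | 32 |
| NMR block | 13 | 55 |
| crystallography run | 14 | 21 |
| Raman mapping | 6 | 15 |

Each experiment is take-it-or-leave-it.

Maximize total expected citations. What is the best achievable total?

Taking the top-ratio experiments first gives cryo-EM session + AFM scan + HPLC run + calorimetry series + NMR block for 135 (36 h).
Replace AFM scan with Raman mapping: the trade gains 8 net, giving 143 at 40 h.
Every other selection either busts 40 h or fails to beat 143.

143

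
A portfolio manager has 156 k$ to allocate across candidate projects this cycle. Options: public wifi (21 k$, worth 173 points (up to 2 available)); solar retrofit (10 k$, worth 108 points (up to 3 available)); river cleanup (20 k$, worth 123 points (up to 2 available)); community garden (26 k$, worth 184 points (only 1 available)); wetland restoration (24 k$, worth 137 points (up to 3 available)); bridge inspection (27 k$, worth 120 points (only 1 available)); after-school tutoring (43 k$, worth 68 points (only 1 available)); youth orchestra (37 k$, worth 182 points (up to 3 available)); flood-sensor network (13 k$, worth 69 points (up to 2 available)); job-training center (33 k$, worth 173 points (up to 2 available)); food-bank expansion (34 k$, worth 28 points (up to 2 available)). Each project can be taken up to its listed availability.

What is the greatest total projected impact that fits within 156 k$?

Ranking by ratio (projected impact/k$): solar retrofit 10.80, public wifi 8.24, community garden 7.08.
Filling by ratio: 2×public wifi + 3×solar retrofit + 2×river cleanup + community garden + flood-sensor network for 1169, with 5 k$ left unused.
Dropping river cleanup frees 20 k$; slotting in wetland restoration (24 k$) lifts the total to 1183 at 155 k$.

1183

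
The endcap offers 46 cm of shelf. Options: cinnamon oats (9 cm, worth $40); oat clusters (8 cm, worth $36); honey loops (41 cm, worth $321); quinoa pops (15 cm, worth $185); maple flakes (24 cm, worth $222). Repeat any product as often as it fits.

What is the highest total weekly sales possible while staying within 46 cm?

The ratio ordering already packs tightly: 3×quinoa pops, 45 cm, 555.
No other feasible combination exceeds 555.

555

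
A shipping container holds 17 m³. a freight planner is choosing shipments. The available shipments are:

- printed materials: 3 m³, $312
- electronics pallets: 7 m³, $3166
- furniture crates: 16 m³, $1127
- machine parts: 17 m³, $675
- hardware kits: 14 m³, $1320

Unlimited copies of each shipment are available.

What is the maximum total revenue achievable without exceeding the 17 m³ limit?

6644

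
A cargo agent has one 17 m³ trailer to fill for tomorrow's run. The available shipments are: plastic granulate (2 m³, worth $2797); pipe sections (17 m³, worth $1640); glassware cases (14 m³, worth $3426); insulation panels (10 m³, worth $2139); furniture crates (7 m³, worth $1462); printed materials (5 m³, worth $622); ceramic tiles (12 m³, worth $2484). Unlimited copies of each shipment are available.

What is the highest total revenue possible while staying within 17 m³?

8×plastic granulate uses 16 of the 17 m³ and totals 22376.
No other feasible combination exceeds 22376.

22376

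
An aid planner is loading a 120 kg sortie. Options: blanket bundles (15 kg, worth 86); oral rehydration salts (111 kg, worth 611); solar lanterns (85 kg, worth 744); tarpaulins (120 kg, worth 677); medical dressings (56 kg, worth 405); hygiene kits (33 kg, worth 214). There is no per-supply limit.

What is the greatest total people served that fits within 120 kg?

958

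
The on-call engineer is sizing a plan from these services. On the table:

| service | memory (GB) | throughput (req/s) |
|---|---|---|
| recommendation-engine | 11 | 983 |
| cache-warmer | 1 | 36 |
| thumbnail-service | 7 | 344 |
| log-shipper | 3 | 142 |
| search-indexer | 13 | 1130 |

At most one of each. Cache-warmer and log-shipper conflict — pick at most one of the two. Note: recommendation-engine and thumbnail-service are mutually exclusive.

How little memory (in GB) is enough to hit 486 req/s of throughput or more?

10

Need the lightest bundle worth ≥ 486.
thumbnail-service + log-shipper reaches 486 using 10 GB.
Any bundle with less than 10 GB falls short of 486.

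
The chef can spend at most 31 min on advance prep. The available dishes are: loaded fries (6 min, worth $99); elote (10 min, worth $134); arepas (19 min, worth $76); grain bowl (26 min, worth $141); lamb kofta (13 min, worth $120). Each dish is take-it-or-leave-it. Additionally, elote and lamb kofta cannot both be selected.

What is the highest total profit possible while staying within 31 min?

Density check — loaded fries 16.50, elote 13.40, lamb kofta 9.23, grain bowl 5.42 are the best per min.
Taking loaded fries + elote: 16 min used, 233 in profit.
Runner-up loaded fries + lamb kofta tops out at 219.

233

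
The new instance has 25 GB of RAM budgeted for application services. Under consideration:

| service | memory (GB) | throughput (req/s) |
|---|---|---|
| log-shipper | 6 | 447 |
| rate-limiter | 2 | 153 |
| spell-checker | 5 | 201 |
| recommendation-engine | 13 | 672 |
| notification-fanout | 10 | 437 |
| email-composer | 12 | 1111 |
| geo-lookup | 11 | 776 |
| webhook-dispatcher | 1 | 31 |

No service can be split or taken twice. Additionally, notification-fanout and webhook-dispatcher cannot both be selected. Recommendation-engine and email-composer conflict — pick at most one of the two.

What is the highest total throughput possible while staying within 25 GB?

Ranking by ratio (throughput/GB): email-composer 92.58, rate-limiter 76.50, log-shipper 74.50, geo-lookup 70.55.
Taking the top-ratio services first gives log-shipper + rate-limiter + spell-checker + email-composer for 1912 (25 GB).
The 11 GB tied up in log-shipper and spell-checker is better spent on geo-lookup — total rises to 2040 (25 GB).
No other feasible combination exceeds 2040.

2040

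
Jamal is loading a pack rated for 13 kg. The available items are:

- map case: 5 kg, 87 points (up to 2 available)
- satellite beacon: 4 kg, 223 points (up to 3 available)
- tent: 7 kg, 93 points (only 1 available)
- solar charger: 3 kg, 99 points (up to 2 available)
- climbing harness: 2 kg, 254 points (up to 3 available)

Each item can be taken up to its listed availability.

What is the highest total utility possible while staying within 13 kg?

By utility per kg: climbing harness 127.00, satellite beacon 55.75, solar charger 33.00 lead.
The ratio ordering already packs tightly: satellite beacon + solar charger + 3×climbing harness, 13 kg, 1084.
Every other selection either busts 13 kg or exceeds an availability limit or fails to beat 1084.

1084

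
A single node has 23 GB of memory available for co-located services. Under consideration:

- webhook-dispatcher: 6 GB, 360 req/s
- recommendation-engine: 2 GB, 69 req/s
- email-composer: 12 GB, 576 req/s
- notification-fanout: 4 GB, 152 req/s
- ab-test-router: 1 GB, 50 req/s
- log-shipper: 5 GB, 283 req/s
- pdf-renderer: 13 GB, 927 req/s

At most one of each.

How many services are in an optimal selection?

Optimal total is 1439.
For example webhook-dispatcher + notification-fanout + pdf-renderer achieves it, using 23 GB.
Every optimal selection uses 3 services.

3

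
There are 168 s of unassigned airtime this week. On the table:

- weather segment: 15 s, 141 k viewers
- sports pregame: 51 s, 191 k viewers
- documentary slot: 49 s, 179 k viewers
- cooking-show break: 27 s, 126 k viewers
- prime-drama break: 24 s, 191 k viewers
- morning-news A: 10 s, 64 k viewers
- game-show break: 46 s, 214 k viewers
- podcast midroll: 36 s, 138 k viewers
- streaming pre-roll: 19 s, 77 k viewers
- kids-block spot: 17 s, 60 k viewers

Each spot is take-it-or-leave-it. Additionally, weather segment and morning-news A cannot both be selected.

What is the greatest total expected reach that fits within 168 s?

887

Weather segment + cooking-show break + prime-drama break + game-show break + podcast midroll + streaming pre-roll uses 167 of the 168 s and totals 887.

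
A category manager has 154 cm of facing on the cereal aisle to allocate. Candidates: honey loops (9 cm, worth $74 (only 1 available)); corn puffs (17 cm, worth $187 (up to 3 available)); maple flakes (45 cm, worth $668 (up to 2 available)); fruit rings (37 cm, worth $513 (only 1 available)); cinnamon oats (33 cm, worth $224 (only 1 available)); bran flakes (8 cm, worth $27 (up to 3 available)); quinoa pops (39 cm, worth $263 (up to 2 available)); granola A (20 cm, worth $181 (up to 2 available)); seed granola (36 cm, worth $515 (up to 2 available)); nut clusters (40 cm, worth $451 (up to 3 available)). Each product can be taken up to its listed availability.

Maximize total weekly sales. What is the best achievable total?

Filling by ratio: honey loops + corn puffs + 2×maple flakes + seed granola for 2112, with 2 cm left unused.
A better packing is maple flakes + fruit rings + 2×seed granola: 154 cm, total 2211.
No other feasible combination exceeds 2211.

2211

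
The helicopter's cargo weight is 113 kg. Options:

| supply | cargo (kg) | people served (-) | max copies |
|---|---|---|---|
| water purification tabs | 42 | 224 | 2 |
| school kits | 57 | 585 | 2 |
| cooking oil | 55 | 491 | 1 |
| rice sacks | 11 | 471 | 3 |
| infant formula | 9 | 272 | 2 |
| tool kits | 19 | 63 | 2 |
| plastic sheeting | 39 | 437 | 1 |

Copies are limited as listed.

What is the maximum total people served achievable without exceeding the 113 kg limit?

Taking the top-ratio supplies first gives 3×rice sacks + 2×infant formula + tool kits + plastic sheeting for 2457 (109 kg).
Dropping tool kits and plastic sheeting frees 58 kg; slotting in school kits (57 kg) lifts the total to 2542 at 108 kg.
That's the maximum — no swap from here does better than 2542.

2542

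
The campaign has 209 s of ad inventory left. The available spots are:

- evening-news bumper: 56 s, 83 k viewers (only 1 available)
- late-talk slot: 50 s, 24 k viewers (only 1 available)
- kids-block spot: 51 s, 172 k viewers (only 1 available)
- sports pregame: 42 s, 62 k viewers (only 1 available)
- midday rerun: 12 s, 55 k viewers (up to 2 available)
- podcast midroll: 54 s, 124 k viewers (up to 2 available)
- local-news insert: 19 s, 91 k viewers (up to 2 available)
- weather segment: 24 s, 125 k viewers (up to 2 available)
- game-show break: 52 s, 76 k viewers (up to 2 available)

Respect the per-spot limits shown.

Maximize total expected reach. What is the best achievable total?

783

Density check — weather segment 5.21, local-news insert 4.79, midday rerun 4.58, kids-block spot 3.37 are the best per s.
A density-first pass picks kids-block spot + sports pregame + 2×midday rerun + 2×local-news insert + 2×weather segment — 776 at 203 s.
Dropping sports pregame and midday rerun frees 54 s; slotting in podcast midroll (54 s) lifts the total to 783 at 203 s.
Nothing else within 209 s beats 783.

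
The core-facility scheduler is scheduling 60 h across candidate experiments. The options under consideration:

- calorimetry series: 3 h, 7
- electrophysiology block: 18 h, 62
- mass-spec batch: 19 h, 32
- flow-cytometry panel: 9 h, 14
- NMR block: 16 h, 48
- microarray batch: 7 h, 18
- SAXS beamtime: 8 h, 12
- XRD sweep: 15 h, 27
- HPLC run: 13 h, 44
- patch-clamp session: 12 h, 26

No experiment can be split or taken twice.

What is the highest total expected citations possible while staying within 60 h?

180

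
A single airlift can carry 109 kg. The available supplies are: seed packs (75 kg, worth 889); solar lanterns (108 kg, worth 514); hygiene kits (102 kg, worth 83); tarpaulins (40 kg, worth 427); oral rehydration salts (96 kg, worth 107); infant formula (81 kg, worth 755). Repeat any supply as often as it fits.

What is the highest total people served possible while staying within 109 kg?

889

Density check — seed packs 11.85, tarpaulins 10.68, infant formula 9.32 are the best per kg.
The ratio ordering already packs tightly: seed packs, 75 kg, 889.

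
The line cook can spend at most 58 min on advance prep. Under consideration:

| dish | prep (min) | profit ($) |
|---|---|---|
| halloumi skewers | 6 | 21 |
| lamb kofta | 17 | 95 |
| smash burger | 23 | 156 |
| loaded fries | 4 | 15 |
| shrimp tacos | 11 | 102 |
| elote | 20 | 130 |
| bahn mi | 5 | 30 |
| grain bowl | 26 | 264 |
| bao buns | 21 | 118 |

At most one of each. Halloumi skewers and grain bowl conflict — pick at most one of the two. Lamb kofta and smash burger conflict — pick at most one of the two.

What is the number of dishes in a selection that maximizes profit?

The maximum profit within 58 min is 496.
One optimal bundle: shrimp tacos + elote + grain bowl (57 min).
All optima have 3 dishes.

3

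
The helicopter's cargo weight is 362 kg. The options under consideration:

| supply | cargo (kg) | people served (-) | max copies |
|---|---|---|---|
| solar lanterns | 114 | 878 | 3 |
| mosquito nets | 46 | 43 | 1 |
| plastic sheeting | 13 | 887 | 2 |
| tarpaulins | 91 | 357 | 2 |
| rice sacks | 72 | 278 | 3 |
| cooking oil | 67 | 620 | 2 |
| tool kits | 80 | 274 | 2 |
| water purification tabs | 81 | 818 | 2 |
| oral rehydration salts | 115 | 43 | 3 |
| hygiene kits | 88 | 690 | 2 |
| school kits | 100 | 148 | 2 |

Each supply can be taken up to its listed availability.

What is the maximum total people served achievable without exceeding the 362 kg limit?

The ratio heuristic lands on 2×plastic sheeting + 2×cooking oil + 2×water purification tabs (4650) but leaves 40 kg idle.
Replace cooking oil with hygiene kits: the trade gains 70 net, giving 4720 at 343 kg.
Every other selection either busts 362 kg or exceeds an availability limit or fails to beat 4720.

4720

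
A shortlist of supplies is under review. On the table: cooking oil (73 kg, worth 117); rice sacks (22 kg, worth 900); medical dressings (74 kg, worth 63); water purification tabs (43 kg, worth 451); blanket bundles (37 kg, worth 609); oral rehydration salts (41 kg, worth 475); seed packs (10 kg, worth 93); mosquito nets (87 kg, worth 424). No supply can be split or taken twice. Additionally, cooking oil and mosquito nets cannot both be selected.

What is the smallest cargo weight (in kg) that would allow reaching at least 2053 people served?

Need the lightest bundle worth ≥ 2053.
rice sacks + blanket bundles + oral rehydration salts + seed packs: 2077 people served at 110 kg.
No combination under 110 kg hits 2053.

110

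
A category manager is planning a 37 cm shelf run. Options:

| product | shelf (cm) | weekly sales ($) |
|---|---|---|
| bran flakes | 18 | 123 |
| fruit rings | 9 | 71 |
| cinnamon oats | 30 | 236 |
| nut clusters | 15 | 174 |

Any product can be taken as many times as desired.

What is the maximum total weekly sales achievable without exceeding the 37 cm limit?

348

Taking 2×nut clusters: 30 cm used, 348 in weekly sales.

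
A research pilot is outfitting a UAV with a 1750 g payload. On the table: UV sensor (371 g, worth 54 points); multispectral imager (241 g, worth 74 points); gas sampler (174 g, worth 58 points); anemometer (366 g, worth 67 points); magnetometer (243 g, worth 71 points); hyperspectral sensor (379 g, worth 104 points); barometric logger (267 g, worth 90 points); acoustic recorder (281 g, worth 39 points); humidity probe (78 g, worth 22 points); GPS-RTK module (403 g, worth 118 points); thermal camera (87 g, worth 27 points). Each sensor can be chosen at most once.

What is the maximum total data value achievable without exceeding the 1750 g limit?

Ranking by ratio (data value/g): barometric logger 0.34, gas sampler 0.33, thermal camera 0.31.
Taking the top-ratio sensors first gives multispectral imager + gas sampler + magnetometer + barometric logger + humidity probe + GPS-RTK module + thermal camera for 460 (1493 g).
Dropping humidity probe and thermal camera frees 165 g; slotting in hyperspectral sensor (379 g) lifts the total to 515 at 1707 g.
An exhaustive check of the 2048 subsets confirms 515.

515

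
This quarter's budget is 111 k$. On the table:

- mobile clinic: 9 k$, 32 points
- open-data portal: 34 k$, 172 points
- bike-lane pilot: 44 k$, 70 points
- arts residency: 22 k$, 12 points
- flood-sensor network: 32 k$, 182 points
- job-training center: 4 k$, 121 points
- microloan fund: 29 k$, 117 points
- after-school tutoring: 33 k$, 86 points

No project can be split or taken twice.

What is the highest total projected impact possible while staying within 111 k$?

624

By projected impact per k$: job-training center 30.25, flood-sensor network 5.69, open-data portal 5.06, microloan fund 4.03 lead.
Best packing: mobile clinic + open-data portal + flood-sensor network + job-training center + microloan fund — 108 k$, 624 total.
The closest alternative, open-data portal + flood-sensor network + job-training center + microloan fund, reaches only 592.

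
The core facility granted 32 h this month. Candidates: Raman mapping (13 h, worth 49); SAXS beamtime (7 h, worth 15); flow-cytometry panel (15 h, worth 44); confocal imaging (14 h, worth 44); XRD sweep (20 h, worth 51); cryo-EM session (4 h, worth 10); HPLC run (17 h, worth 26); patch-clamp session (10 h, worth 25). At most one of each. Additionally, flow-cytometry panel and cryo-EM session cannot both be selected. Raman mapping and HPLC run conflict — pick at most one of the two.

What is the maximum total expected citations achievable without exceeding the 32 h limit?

103

Taking Raman mapping + confocal imaging + cryo-EM session: 31 h used, 103 in expected citations.
Runner-up Raman mapping + flow-cytometry panel tops out at 93.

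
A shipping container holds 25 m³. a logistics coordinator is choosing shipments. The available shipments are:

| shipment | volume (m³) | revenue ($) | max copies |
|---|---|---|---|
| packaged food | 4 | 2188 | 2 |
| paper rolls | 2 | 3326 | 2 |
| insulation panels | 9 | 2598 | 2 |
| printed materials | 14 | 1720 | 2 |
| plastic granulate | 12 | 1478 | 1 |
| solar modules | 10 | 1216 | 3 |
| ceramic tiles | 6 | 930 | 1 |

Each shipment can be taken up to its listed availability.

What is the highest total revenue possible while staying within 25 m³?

13626

The ratio ordering already packs tightly: 2×packaged food + 2×paper rolls + insulation panels, 21 m³, 13626.
No other feasible combination exceeds 13626.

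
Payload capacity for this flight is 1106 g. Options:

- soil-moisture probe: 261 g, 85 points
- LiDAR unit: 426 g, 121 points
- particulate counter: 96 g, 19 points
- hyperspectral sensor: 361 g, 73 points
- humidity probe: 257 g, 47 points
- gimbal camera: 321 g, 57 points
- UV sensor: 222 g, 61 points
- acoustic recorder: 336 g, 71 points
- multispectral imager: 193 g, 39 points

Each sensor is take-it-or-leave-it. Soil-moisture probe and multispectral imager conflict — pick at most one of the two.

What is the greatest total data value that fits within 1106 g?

Taking soil-moisture probe + LiDAR unit + particulate counter + UV sensor: 1005 g used, 286 in data value.
Nothing else feasible within 1106 g beats 286.

286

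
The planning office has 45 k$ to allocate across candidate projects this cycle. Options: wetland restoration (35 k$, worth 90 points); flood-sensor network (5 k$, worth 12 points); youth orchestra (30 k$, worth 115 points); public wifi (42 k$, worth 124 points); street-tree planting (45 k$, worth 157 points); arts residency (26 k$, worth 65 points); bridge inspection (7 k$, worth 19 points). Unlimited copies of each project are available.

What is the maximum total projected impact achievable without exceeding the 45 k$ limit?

157

Density check — youth orchestra 3.83, street-tree planting 3.49, public wifi 2.95, bridge inspection 2.71 are the best per k$.
A density-first pass picks youth orchestra + 2×bridge inspection — 153 at 44 k$.
Dropping youth orchestra and 2×bridge inspection frees 44 k$; slotting in street-tree planting (45 k$) lifts the total to 157 at 45 k$.
That's the maximum — no swap from here does better than 157.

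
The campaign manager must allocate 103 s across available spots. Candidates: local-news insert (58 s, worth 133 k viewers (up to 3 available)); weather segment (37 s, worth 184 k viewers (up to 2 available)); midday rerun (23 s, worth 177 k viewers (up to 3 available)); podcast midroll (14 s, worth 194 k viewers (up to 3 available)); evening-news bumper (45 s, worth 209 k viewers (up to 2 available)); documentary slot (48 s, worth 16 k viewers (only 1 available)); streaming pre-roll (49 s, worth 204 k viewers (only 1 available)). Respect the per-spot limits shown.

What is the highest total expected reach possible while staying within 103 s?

943

Filling by ratio: 2×midday rerun + 3×podcast midroll for 936, with 15 s left unused.
Replace midday rerun with weather segment: the trade gains 7 net, giving 943 at 102 s.
Nothing else within 103 s beats 943.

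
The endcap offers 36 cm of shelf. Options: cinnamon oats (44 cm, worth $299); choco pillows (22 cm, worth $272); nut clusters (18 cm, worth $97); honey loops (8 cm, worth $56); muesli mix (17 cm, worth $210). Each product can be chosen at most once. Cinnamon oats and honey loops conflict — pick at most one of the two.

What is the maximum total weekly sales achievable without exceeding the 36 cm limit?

328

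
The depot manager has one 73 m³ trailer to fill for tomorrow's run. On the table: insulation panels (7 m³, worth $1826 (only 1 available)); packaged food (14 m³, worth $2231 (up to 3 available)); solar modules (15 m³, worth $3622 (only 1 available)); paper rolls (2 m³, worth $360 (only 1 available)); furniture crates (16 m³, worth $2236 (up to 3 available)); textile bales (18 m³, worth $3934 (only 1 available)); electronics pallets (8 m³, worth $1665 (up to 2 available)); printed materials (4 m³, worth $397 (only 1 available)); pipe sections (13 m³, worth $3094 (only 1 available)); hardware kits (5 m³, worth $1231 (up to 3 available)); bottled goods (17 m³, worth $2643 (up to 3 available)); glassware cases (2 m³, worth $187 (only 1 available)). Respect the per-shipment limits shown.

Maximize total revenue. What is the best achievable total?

16963

Filling by ratio: insulation panels + solar modules + paper rolls + textile bales + pipe sections + 3×hardware kits + glassware cases for 16716, with 1 m³ left unused.
Replace hardware kits and glassware cases with electronics pallets: the trade gains 247 net, giving 16963 at 73 m³.
No other feasible combination exceeds 16963.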